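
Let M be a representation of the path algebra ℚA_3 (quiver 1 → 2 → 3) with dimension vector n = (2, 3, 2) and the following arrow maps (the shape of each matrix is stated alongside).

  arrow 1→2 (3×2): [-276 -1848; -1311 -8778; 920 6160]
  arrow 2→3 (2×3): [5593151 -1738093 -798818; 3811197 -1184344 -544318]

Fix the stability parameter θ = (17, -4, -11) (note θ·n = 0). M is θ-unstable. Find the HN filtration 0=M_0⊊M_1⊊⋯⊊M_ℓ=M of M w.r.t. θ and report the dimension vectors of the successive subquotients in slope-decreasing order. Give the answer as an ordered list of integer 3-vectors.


Barcode: M ≅ I[1,1], I[1,3], I[2,2], I[2,3]. HN layers by μ_θ (4 steps, strictly decreasing):
  μ^(1)=17; μ^(2)=2/3; μ^(3)=-4; μ^(4)=-15/2

((1, 0, 0); (1, 1, 1); (0, 1, 0); (0, 1, 1))


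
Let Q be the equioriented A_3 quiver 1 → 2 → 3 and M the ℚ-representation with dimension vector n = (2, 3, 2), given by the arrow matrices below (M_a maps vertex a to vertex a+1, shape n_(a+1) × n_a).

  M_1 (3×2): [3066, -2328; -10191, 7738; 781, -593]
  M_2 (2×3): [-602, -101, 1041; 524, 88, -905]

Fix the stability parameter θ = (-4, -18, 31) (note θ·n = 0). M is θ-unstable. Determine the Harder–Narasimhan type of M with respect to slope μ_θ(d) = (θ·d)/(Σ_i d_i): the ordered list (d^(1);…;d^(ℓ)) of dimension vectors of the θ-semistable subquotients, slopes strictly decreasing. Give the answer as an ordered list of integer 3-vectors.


Barcode: M ≅ I[1,3]^2, I[2,2]. HN layers by μ_θ (3 steps, strictly decreasing):
  μ^(1)=31; μ^(2)=-11; μ^(3)=-18

((0, 0, 2); (2, 2, 0); (0, 1, 0))


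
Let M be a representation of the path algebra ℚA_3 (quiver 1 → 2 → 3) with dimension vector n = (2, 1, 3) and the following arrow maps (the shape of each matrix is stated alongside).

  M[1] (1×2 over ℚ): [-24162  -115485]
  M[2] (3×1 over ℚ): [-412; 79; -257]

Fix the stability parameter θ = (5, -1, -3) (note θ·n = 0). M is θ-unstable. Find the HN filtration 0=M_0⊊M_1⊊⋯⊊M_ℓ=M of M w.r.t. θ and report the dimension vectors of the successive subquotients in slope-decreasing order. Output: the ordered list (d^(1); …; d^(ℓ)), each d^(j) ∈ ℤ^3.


Barcode: M ≅ I[1,1], I[1,3], I[3,3]^2. HN layers by μ_θ (3 steps, strictly decreasing):
  μ^(1)=5; μ^(2)=1/3; μ^(3)=-3

((1, 0, 0); (1, 1, 1); (0, 0, 2))


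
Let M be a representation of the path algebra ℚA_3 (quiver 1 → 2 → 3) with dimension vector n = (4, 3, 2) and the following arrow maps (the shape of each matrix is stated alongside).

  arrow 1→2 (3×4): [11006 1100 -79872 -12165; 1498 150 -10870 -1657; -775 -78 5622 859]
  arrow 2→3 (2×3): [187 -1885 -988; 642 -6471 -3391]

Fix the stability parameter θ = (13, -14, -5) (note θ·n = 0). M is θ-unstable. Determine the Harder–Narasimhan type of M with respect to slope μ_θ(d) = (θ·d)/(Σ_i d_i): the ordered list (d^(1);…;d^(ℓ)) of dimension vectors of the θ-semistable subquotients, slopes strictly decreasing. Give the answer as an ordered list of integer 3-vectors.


Interval decomposition of M: I[1,1], I[1,2], I[1,3]^2.
HN type (ℓ=3): μ^(1)=13; μ^(2)=-1/2; μ^(3)=-2

((1, 0, 0); (1, 1, 0); (2, 2, 2))


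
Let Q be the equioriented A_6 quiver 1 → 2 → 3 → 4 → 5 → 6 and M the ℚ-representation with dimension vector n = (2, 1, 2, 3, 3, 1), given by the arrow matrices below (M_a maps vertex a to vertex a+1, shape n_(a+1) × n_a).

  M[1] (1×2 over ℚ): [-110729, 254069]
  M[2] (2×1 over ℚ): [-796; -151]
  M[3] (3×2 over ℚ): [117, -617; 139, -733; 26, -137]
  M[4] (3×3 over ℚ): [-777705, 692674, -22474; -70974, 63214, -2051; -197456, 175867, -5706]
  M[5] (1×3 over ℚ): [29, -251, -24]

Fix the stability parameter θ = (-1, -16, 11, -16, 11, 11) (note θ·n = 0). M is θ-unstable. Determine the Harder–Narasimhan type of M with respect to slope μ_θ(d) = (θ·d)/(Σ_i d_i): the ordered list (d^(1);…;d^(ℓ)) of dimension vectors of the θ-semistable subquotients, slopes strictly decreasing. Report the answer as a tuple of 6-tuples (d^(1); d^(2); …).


Interval decomposition of M: I[1,1], I[1,5], I[3,6], I[4,5].
HN type (ℓ=5): μ^(1)=11; μ^(2)=-1; μ^(3)=-5/2; μ^(4)=-17/2; μ^(5)=-16

((0, 0, 0, 0, 3, 1); (1, 0, 0, 0, 0, 0); (0, 0, 2, 2, 0, 0); (1, 1, 0, 0, 0, 0); (0, 0, 0, 1, 0, 0))


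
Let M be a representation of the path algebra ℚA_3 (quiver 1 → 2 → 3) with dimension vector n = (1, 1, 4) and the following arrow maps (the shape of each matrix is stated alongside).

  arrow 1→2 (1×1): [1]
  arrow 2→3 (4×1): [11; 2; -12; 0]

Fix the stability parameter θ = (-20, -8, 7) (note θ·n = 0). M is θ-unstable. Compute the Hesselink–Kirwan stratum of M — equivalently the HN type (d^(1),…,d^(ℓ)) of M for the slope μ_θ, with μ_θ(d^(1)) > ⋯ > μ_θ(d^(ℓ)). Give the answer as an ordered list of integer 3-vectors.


Via rank(M_{q-1}∘⋯∘M_p): M ≅ I[1,3], I[3,3]^3.
μ_θ-semistable layers: μ^(1)=7; μ^(2)=-8; μ^(3)=-20

((0, 0, 4); (0, 1, 0); (1, 0, 0))


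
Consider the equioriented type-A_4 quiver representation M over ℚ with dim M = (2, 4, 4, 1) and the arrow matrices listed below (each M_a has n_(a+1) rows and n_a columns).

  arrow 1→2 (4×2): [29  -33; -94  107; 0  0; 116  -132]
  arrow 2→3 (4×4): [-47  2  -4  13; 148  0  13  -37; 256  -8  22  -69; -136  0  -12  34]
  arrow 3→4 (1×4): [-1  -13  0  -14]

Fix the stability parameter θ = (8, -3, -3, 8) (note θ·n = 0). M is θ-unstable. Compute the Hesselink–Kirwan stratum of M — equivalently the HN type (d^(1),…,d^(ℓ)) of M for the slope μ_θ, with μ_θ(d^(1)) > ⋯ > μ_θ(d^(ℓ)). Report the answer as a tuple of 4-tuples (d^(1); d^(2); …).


Barcode: M ≅ I[1,2], I[1,4], I[2,3]^2, I[3,3]. HN layers by μ_θ (4 steps, strictly decreasing):
  μ^(1)=8; μ^(2)=5/2; μ^(3)=2/3; μ^(4)=-3

((0, 0, 0, 1); (1, 1, 0, 0); (1, 1, 1, 0); (0, 2, 3, 0))


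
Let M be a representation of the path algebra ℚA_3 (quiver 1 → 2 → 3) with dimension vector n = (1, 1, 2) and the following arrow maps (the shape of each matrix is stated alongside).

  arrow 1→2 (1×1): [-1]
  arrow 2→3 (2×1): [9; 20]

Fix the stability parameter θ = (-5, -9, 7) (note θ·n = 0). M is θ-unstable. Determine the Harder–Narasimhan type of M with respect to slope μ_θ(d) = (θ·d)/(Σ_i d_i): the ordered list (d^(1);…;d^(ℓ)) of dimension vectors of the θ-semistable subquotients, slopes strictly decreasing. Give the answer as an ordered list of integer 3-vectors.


Via rank(M_{q-1}∘⋯∘M_p): M ≅ I[1,3], I[3,3].
μ_θ-semistable layers: μ^(1)=7; μ^(2)=-7

((0, 0, 2); (1, 1, 0))


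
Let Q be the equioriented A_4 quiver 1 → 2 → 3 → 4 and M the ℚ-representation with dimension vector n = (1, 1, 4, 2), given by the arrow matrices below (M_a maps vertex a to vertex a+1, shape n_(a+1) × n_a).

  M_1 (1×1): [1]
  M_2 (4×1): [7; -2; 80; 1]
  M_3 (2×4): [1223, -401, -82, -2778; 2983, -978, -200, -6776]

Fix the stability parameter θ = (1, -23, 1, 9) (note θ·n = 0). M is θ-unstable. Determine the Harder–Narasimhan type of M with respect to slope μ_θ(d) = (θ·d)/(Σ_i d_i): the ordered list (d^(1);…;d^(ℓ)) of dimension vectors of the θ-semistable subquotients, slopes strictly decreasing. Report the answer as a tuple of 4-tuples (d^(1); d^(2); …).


Interval decomposition of M: I[1,4], I[3,3]^2, I[3,4].
HN type (ℓ=3): μ^(1)=9; μ^(2)=1; μ^(3)=-11

((0, 0, 0, 2); (0, 0, 4, 0); (1, 1, 0, 0))


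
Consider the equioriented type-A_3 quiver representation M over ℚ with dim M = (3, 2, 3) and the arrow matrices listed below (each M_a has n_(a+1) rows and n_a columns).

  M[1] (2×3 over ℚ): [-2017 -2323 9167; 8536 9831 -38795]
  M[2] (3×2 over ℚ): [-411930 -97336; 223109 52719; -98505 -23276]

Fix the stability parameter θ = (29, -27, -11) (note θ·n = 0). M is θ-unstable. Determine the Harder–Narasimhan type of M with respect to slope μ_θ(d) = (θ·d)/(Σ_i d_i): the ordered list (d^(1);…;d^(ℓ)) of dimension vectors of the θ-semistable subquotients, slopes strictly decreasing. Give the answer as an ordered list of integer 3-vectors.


Interval decomposition of M: I[1,1], I[1,3]^2, I[3,3].
HN type (ℓ=3): μ^(1)=29; μ^(2)=-3; μ^(3)=-11

((1, 0, 0); (2, 2, 2); (0, 0, 1))


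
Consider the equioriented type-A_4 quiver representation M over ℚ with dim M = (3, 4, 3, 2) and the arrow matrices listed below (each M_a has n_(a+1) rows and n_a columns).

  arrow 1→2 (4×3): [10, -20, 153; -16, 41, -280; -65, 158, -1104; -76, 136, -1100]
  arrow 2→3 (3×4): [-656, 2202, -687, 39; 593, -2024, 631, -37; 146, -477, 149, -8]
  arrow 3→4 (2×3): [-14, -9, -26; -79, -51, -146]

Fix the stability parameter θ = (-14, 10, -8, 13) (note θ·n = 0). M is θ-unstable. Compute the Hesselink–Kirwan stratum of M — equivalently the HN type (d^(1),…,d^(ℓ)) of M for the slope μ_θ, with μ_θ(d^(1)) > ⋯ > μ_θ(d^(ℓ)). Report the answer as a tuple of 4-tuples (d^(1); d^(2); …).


Interval decomposition of M: I[1,3], I[1,4]^2, I[2,2].
HN type (ℓ=4): μ^(1)=13; μ^(2)=10; μ^(3)=1; μ^(4)=-14

((0, 0, 0, 2); (0, 1, 0, 0); (0, 3, 3, 0); (3, 0, 0, 0))


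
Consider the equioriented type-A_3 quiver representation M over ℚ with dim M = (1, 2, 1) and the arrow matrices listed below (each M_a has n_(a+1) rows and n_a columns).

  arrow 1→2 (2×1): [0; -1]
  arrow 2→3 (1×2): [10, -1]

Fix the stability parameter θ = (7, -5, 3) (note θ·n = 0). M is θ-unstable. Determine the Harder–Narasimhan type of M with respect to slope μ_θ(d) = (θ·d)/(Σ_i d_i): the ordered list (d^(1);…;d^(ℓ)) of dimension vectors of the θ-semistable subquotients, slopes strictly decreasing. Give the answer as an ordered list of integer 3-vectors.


Interval decomposition of M: I[1,3], I[2,2].
HN type (ℓ=3): μ^(1)=3; μ^(2)=1; μ^(3)=-5

((0, 0, 1); (1, 1, 0); (0, 1, 0))


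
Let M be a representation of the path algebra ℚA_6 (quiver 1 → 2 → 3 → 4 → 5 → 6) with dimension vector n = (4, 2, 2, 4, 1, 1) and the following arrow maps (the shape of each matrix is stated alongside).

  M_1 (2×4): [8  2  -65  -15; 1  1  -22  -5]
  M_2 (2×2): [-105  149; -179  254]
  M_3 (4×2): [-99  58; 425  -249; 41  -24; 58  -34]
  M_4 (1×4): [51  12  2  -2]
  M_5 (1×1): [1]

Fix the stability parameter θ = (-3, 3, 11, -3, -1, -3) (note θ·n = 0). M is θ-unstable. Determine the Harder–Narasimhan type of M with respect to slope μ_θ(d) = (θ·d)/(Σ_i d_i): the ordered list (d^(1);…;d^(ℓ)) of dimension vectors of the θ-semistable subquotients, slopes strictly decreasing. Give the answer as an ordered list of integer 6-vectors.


Barcode: M ≅ I[1,1]^2, I[1,4], I[1,6], I[4,4]^2. HN layers by μ_θ (4 steps, strictly decreasing):
  μ^(1)=4; μ^(2)=3; μ^(3)=7/5; μ^(4)=-3

((0, 0, 1, 1, 0, 0); (0, 1, 0, 0, 0, 0); (0, 1, 1, 1, 1, 1); (4, 0, 0, 2, 0, 0))


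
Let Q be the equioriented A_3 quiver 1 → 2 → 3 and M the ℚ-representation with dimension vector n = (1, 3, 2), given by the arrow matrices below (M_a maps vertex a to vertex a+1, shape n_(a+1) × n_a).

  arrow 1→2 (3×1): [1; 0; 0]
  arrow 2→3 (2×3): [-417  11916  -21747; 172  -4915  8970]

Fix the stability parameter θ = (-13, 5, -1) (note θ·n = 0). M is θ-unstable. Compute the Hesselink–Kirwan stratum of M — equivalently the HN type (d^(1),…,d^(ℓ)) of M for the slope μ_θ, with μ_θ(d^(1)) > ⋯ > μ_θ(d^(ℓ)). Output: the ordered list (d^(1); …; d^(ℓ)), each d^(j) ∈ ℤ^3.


Via rank(M_{q-1}∘⋯∘M_p): M ≅ I[1,3], I[2,2], I[2,3].
μ_θ-semistable layers: μ^(1)=5; μ^(2)=2; μ^(3)=-13

((0, 1, 0); (0, 2, 2); (1, 0, 0))


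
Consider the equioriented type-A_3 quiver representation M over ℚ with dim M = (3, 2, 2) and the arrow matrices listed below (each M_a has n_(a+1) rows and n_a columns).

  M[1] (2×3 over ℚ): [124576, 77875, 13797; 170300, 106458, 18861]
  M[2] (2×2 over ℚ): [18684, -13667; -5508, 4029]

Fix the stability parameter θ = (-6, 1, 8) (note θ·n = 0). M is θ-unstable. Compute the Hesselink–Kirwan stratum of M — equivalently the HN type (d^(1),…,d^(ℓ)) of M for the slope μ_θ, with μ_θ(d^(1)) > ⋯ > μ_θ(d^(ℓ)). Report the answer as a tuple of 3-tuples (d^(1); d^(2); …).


Via rank(M_{q-1}∘⋯∘M_p): M ≅ I[1,1], I[1,2], I[1,3], I[3,3].
μ_θ-semistable layers: μ^(1)=8; μ^(2)=1; μ^(3)=-6

((0, 0, 2); (0, 2, 0); (3, 0, 0))


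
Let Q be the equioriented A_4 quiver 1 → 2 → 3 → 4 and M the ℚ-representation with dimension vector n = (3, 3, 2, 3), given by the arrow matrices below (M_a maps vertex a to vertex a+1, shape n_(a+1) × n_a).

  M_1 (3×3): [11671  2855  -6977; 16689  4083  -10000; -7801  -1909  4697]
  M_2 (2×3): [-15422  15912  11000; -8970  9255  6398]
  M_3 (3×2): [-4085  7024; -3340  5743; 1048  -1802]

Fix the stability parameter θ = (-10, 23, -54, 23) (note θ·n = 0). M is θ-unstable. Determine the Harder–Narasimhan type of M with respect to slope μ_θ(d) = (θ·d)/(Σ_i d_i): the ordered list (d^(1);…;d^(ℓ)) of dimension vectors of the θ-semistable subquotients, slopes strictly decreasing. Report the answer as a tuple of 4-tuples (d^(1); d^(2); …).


Via rank(M_{q-1}∘⋯∘M_p): M ≅ I[1,2], I[1,4]^2, I[4,4].
μ_θ-semistable layers: μ^(1)=23; μ^(2)=-10; μ^(3)=-41/3

((0, 1, 0, 3); (1, 0, 0, 0); (2, 2, 2, 0))


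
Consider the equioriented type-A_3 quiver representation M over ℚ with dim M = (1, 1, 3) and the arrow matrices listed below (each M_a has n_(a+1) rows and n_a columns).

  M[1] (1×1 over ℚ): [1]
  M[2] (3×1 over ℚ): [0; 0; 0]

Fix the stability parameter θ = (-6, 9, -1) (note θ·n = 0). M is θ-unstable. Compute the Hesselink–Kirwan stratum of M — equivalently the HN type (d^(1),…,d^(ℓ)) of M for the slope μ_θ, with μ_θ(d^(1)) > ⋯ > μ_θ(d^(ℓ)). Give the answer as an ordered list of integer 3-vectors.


Interval decomposition of M: I[1,2], I[3,3]^3.
HN type (ℓ=3): μ^(1)=9; μ^(2)=-1; μ^(3)=-6

((0, 1, 0); (0, 0, 3); (1, 0, 0))


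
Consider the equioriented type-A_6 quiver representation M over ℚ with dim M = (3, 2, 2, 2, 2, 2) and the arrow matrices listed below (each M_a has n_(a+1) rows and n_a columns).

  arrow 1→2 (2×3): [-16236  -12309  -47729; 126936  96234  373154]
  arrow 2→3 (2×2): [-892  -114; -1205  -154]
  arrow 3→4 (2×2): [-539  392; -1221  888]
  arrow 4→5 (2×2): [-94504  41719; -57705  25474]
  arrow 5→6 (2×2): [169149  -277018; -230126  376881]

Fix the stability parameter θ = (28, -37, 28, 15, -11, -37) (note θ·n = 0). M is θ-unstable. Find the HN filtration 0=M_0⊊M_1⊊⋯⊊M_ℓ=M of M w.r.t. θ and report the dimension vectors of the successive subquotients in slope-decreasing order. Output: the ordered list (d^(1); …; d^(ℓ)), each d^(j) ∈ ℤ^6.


Via rank(M_{q-1}∘⋯∘M_p): M ≅ I[1,1]^2, I[1,3], I[2,6], I[4,6].
μ_θ-semistable layers: μ^(1)=28; μ^(2)=-5/4; μ^(3)=-9/2; μ^(4)=-11; μ^(5)=-37

((2, 0, 1, 0, 0, 0); (0, 0, 1, 1, 1, 1); (1, 1, 0, 0, 0, 0); (0, 0, 0, 1, 1, 1); (0, 1, 0, 0, 0, 0))


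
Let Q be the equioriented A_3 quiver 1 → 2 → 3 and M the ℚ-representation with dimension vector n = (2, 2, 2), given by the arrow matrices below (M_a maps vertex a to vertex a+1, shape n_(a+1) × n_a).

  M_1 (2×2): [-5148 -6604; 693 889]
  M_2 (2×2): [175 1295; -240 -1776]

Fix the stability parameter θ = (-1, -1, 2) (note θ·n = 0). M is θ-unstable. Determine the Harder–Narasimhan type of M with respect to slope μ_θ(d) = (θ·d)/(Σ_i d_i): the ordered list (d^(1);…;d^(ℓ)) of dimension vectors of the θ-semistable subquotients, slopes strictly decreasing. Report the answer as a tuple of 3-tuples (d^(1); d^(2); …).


Interval decomposition of M: I[1,1], I[1,3], I[2,2], I[3,3].
HN type (ℓ=2): μ^(1)=2; μ^(2)=-1

((0, 0, 2); (2, 2, 0))


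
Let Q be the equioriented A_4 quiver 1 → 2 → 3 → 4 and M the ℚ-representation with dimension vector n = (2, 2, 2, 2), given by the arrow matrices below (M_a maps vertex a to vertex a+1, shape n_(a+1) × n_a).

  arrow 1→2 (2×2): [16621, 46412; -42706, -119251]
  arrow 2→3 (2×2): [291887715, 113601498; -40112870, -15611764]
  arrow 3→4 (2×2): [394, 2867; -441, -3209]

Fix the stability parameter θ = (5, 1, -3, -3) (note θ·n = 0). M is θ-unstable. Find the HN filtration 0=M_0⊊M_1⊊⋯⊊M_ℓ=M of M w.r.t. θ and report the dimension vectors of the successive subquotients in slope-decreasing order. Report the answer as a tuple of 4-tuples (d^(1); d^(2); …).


Via rank(M_{q-1}∘⋯∘M_p): M ≅ I[1,2], I[1,4], I[3,4].
μ_θ-semistable layers: μ^(1)=3; μ^(2)=0; μ^(3)=-3

((1, 1, 0, 0); (1, 1, 1, 1); (0, 0, 1, 1))


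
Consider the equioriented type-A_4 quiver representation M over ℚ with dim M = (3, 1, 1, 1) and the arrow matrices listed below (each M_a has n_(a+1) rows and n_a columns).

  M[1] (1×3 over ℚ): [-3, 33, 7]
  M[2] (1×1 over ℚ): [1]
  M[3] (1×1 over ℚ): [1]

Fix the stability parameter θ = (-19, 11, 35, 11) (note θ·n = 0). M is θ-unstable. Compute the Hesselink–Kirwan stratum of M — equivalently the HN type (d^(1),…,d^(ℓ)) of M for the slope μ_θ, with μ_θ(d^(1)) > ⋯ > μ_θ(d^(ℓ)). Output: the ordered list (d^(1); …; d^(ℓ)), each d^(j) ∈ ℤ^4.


Interval decomposition of M: I[1,1]^2, I[1,4].
HN type (ℓ=3): μ^(1)=23; μ^(2)=11; μ^(3)=-19

((0, 0, 1, 1); (0, 1, 0, 0); (3, 0, 0, 0))


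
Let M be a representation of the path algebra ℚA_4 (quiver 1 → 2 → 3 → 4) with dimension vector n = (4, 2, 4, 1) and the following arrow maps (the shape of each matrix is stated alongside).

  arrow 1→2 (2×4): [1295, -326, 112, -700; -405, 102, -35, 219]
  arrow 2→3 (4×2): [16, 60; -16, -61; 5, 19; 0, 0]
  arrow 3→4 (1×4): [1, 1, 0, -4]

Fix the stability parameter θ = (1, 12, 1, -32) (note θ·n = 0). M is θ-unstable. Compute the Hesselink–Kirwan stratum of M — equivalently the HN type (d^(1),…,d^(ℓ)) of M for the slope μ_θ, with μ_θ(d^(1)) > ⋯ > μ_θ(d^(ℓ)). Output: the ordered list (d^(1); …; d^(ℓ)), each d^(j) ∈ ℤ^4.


Barcode: M ≅ I[1,1]^2, I[1,3], I[1,4], I[3,3]^2. HN layers by μ_θ (3 steps, strictly decreasing):
  μ^(1)=13/2; μ^(2)=1; μ^(3)=-9/2

((0, 1, 1, 0); (3, 0, 2, 0); (1, 1, 1, 1))


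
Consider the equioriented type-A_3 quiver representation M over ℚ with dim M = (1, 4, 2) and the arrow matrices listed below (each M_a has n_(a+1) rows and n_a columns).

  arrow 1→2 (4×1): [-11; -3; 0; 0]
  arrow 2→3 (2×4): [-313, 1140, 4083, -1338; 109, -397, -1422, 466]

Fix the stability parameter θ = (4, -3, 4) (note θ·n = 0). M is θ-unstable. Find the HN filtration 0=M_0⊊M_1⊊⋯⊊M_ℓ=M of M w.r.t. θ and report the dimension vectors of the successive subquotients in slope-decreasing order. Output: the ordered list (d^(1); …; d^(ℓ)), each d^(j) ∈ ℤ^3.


Interval decomposition of M: I[1,3], I[2,2]^2, I[2,3].
HN type (ℓ=3): μ^(1)=4; μ^(2)=1/2; μ^(3)=-3

((0, 0, 2); (1, 1, 0); (0, 3, 0))


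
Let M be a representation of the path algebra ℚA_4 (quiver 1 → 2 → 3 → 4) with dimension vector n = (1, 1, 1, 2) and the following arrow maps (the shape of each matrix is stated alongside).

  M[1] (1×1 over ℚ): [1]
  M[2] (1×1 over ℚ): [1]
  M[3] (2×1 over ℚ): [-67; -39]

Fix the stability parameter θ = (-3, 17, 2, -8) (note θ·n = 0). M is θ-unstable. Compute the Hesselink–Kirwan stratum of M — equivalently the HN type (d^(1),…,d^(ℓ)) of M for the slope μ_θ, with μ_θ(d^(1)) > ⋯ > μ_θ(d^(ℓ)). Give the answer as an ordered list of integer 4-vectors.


Interval decomposition of M: I[1,4], I[4,4].
HN type (ℓ=3): μ^(1)=11/3; μ^(2)=-3; μ^(3)=-8

((0, 1, 1, 1); (1, 0, 0, 0); (0, 0, 0, 1))


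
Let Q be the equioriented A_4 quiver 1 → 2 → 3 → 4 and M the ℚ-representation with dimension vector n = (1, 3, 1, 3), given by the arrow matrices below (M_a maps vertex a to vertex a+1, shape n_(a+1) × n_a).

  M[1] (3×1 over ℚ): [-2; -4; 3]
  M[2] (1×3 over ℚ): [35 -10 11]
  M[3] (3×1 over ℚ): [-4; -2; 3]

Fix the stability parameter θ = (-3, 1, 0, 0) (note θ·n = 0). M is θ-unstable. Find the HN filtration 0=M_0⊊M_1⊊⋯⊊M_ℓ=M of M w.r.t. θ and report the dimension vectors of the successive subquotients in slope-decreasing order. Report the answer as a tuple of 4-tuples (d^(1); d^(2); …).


Via rank(M_{q-1}∘⋯∘M_p): M ≅ I[1,4], I[2,2]^2, I[4,4]^2.
μ_θ-semistable layers: μ^(1)=1; μ^(2)=1/3; μ^(3)=0; μ^(4)=-3

((0, 2, 0, 0); (0, 1, 1, 1); (0, 0, 0, 2); (1, 0, 0, 0))


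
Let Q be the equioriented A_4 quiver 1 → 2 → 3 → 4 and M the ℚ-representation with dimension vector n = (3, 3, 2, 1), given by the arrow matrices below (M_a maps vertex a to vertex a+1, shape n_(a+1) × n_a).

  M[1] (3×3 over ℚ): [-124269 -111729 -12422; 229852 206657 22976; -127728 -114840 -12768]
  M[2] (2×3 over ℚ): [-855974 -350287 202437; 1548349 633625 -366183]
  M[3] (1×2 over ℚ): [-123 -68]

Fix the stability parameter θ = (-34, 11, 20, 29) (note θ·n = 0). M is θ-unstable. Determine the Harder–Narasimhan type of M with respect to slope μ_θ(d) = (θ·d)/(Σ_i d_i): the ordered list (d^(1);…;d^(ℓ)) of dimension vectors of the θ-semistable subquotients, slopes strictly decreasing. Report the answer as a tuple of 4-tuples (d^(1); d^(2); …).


Barcode: M ≅ I[1,1], I[1,3], I[1,4], I[2,2]. HN layers by μ_θ (4 steps, strictly decreasing):
  μ^(1)=29; μ^(2)=20; μ^(3)=11; μ^(4)=-34

((0, 0, 0, 1); (0, 0, 2, 0); (0, 3, 0, 0); (3, 0, 0, 0))


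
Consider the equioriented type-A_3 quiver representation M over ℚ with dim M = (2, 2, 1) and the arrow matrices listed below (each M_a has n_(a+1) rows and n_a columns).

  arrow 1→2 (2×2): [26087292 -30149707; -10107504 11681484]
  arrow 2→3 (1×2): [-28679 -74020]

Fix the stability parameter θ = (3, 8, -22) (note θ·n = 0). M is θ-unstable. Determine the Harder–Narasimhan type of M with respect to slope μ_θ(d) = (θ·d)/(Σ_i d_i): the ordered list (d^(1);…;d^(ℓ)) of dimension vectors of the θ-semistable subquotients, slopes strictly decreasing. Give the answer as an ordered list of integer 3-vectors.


Via rank(M_{q-1}∘⋯∘M_p): M ≅ I[1,1], I[1,3], I[2,2].
μ_θ-semistable layers: μ^(1)=8; μ^(2)=3; μ^(3)=-11/3

((0, 1, 0); (1, 0, 0); (1, 1, 1))


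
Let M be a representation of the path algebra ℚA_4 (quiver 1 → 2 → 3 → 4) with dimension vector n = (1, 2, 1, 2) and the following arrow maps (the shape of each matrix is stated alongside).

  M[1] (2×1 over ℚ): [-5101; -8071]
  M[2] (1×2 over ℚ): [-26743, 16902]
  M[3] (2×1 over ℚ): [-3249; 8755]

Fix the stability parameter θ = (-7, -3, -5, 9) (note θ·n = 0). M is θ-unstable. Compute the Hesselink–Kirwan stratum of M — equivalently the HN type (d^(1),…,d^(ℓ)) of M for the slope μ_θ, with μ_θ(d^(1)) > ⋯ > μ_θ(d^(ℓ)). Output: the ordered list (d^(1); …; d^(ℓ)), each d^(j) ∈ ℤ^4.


Barcode: M ≅ I[1,4], I[2,2], I[4,4]. HN layers by μ_θ (4 steps, strictly decreasing):
  μ^(1)=9; μ^(2)=-3; μ^(3)=-4; μ^(4)=-7

((0, 0, 0, 2); (0, 1, 0, 0); (0, 1, 1, 0); (1, 0, 0, 0))


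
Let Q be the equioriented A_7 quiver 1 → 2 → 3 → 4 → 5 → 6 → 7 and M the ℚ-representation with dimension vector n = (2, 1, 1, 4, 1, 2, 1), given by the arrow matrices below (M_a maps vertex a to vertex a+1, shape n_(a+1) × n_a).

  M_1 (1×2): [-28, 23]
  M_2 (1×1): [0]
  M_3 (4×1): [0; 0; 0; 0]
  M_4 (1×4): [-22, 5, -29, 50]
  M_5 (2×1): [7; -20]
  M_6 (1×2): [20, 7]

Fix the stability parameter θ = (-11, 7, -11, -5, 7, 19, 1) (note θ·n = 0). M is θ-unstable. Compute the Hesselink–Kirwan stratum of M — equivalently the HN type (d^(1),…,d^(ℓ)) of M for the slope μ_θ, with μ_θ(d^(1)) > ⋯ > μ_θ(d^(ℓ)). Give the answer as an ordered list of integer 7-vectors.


Interval decomposition of M: I[1,1], I[1,2], I[3,3], I[4,4]^3, I[4,6], I[6,7].
HN type (ℓ=5): μ^(1)=19; μ^(2)=10; μ^(3)=7; μ^(4)=-5; μ^(5)=-11

((0, 0, 0, 0, 0, 1, 0); (0, 0, 0, 0, 0, 1, 1); (0, 1, 0, 0, 1, 0, 0); (0, 0, 0, 4, 0, 0, 0); (2, 0, 1, 0, 0, 0, 0))


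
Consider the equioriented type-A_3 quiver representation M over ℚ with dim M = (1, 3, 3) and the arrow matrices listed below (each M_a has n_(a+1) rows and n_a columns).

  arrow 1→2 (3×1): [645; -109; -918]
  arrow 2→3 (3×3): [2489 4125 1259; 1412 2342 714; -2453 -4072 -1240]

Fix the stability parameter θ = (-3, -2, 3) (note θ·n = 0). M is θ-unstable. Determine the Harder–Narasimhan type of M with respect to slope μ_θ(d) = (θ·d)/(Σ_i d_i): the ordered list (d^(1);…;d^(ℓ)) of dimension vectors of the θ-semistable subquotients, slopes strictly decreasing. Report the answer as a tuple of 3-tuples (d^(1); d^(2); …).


Interval decomposition of M: I[1,3], I[2,2], I[2,3], I[3,3].
HN type (ℓ=3): μ^(1)=3; μ^(2)=-2; μ^(3)=-3

((0, 0, 3); (0, 3, 0); (1, 0, 0))


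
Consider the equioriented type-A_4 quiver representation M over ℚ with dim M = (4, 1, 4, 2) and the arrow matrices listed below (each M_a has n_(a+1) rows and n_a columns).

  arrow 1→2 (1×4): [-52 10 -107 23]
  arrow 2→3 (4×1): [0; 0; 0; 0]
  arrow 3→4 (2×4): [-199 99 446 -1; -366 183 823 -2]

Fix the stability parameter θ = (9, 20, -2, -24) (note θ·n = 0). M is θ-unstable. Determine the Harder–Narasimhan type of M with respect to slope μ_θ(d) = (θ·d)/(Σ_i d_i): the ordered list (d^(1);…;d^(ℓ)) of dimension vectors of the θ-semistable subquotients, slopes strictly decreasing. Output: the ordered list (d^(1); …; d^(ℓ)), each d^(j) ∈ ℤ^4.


Interval decomposition of M: I[1,1]^3, I[1,2], I[3,3]^2, I[3,4]^2.
HN type (ℓ=4): μ^(1)=20; μ^(2)=9; μ^(3)=-2; μ^(4)=-13

((0, 1, 0, 0); (4, 0, 0, 0); (0, 0, 2, 0); (0, 0, 2, 2))


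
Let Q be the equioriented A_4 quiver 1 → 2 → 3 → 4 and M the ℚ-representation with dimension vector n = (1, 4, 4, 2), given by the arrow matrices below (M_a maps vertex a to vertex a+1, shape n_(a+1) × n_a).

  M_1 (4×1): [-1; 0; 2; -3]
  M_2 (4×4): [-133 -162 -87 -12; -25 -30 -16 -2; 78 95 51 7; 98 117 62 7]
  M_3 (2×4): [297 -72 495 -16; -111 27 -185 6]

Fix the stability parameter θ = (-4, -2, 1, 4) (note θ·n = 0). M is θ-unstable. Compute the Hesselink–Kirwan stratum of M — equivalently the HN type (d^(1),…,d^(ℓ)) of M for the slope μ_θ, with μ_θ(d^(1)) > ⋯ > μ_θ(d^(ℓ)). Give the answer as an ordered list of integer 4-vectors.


Interval decomposition of M: I[1,4], I[2,2], I[2,3], I[2,4], I[3,3].
HN type (ℓ=4): μ^(1)=4; μ^(2)=1; μ^(3)=-2; μ^(4)=-4

((0, 0, 0, 2); (0, 0, 4, 0); (0, 4, 0, 0); (1, 0, 0, 0))


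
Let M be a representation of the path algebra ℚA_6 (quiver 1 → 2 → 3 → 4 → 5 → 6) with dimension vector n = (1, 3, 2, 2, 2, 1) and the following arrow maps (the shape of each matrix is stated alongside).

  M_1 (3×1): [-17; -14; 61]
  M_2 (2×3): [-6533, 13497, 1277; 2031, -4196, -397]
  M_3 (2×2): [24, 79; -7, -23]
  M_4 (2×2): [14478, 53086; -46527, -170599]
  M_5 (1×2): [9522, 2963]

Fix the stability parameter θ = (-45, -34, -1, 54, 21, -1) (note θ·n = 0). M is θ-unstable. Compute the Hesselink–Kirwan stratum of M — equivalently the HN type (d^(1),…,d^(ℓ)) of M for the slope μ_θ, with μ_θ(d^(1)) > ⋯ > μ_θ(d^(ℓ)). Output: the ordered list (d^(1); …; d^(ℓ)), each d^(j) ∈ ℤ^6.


Via rank(M_{q-1}∘⋯∘M_p): M ≅ I[1,2], I[2,4], I[2,6], I[5,5].
μ_θ-semistable layers: μ^(1)=54; μ^(2)=74/3; μ^(3)=21; μ^(4)=-1; μ^(5)=-34; μ^(6)=-45

((0, 0, 0, 1, 0, 0); (0, 0, 0, 1, 1, 1); (0, 0, 0, 0, 1, 0); (0, 0, 2, 0, 0, 0); (0, 3, 0, 0, 0, 0); (1, 0, 0, 0, 0, 0))


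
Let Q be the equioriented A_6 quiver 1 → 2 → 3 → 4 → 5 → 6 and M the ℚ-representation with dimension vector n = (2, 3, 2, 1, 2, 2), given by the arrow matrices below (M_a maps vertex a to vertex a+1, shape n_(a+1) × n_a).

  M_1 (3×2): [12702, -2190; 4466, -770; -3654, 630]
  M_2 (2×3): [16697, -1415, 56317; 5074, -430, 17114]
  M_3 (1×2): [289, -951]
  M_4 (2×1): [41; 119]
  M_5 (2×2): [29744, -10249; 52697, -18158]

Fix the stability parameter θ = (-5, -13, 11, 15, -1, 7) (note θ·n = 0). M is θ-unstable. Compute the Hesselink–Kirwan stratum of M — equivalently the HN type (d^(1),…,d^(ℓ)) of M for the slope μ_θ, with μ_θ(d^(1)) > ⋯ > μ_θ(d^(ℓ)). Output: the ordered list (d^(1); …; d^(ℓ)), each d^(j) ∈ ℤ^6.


Via rank(M_{q-1}∘⋯∘M_p): M ≅ I[1,1], I[1,6], I[2,2]^2, I[3,3], I[5,6].
μ_θ-semistable layers: μ^(1)=11; μ^(2)=8; μ^(3)=7; μ^(4)=-1; μ^(5)=-5; μ^(6)=-9; μ^(7)=-13

((0, 0, 1, 0, 0, 0); (0, 0, 1, 1, 1, 1); (0, 0, 0, 0, 0, 1); (0, 0, 0, 0, 1, 0); (1, 0, 0, 0, 0, 0); (1, 1, 0, 0, 0, 0); (0, 2, 0, 0, 0, 0))


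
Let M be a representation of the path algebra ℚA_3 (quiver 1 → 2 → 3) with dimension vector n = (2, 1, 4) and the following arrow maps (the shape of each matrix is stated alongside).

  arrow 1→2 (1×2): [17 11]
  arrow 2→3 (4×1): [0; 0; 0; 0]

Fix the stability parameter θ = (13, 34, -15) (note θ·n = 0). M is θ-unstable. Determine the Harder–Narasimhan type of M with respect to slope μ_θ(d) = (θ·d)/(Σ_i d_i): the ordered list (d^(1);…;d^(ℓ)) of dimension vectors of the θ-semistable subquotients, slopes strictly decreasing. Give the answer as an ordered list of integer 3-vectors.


Interval decomposition of M: I[1,1], I[1,2], I[3,3]^4.
HN type (ℓ=3): μ^(1)=34; μ^(2)=13; μ^(3)=-15

((0, 1, 0); (2, 0, 0); (0, 0, 4))


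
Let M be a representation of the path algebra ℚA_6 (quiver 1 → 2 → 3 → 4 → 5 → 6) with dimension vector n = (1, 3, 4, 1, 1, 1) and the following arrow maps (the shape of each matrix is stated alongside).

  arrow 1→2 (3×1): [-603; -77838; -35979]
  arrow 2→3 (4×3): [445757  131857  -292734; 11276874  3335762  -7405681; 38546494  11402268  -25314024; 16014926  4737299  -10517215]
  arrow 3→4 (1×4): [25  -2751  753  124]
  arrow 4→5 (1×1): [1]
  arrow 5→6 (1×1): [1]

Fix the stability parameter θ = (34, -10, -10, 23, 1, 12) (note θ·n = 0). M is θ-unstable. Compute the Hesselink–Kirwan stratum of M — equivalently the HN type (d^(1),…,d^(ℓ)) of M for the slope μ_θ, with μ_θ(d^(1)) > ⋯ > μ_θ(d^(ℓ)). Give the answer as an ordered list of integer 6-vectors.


Barcode: M ≅ I[1,6], I[2,3]^2, I[3,3]. HN layers by μ_θ (3 steps, strictly decreasing):
  μ^(1)=12; μ^(2)=14/3; μ^(3)=-10

((0, 0, 0, 1, 1, 1); (1, 1, 1, 0, 0, 0); (0, 2, 3, 0, 0, 0))


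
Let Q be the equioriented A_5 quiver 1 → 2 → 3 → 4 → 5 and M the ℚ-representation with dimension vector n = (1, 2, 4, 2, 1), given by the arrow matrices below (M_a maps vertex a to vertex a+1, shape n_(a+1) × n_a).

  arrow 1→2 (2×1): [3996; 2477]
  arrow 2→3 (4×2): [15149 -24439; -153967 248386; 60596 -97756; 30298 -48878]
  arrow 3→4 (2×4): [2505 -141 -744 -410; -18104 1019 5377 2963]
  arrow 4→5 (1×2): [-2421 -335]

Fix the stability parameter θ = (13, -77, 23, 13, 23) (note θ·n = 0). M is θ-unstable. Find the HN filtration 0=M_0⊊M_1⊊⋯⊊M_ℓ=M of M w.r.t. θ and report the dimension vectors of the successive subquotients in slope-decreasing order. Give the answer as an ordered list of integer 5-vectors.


Interval decomposition of M: I[1,5], I[2,4], I[3,3]^2.
HN type (ℓ=4): μ^(1)=23; μ^(2)=18; μ^(3)=-32; μ^(4)=-77

((0, 0, 2, 0, 1); (0, 0, 2, 2, 0); (1, 1, 0, 0, 0); (0, 1, 0, 0, 0))


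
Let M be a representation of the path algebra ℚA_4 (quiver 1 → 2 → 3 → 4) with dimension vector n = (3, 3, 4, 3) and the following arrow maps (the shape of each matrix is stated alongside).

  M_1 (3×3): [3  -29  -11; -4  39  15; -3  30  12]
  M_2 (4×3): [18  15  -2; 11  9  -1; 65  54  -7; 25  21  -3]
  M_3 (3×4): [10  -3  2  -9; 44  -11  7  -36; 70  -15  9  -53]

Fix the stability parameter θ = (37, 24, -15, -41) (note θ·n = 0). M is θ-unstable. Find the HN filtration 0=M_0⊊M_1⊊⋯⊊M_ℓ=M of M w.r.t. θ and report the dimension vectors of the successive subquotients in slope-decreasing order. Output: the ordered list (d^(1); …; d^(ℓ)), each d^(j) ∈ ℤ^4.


Via rank(M_{q-1}∘⋯∘M_p): M ≅ I[1,1], I[1,2], I[1,4], I[2,4], I[3,3], I[3,4].
μ_θ-semistable layers: μ^(1)=37; μ^(2)=61/2; μ^(3)=5/4; μ^(4)=-32/3; μ^(5)=-15; μ^(6)=-28

((1, 0, 0, 0); (1, 1, 0, 0); (1, 1, 1, 1); (0, 1, 1, 1); (0, 0, 1, 0); (0, 0, 1, 1))


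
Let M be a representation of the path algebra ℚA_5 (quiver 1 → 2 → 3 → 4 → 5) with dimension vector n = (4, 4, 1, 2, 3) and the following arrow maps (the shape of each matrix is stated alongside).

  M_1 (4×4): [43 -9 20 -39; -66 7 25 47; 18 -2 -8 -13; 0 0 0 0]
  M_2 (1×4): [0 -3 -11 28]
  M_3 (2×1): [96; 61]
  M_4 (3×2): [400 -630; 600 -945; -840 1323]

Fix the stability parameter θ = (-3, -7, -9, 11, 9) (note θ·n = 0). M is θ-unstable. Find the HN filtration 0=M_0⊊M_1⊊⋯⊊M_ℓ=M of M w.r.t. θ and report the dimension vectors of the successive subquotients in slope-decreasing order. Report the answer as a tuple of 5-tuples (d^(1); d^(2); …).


Barcode: M ≅ I[1,1], I[1,2]^2, I[1,5], I[2,2], I[4,4], I[5,5]^2. HN layers by μ_θ (7 steps, strictly decreasing):
  μ^(1)=11; μ^(2)=10; μ^(3)=9; μ^(4)=-3; μ^(5)=-5; μ^(6)=-19/3; μ^(7)=-7

((0, 0, 0, 1, 0); (0, 0, 0, 1, 1); (0, 0, 0, 0, 2); (1, 0, 0, 0, 0); (2, 2, 0, 0, 0); (1, 1, 1, 0, 0); (0, 1, 0, 0, 0))


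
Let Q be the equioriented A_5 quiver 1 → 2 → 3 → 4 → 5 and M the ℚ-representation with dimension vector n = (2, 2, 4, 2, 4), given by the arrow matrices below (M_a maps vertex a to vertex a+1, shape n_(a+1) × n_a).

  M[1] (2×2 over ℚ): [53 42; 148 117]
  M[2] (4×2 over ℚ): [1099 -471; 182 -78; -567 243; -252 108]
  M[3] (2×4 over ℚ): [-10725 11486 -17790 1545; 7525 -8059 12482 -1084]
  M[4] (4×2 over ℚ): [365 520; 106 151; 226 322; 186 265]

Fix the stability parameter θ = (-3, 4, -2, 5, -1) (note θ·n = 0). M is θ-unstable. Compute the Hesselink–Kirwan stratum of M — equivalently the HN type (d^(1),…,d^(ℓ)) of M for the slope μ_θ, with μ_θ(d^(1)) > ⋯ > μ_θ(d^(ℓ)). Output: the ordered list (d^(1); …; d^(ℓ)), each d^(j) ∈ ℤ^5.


Via rank(M_{q-1}∘⋯∘M_p): M ≅ I[1,2], I[1,5], I[3,3]^2, I[3,5], I[5,5]^2.
μ_θ-semistable layers: μ^(1)=4; μ^(2)=2; μ^(3)=1; μ^(4)=-1; μ^(5)=-2; μ^(6)=-3

((0, 1, 0, 0, 0); (0, 0, 0, 2, 2); (0, 1, 1, 0, 0); (0, 0, 0, 0, 2); (0, 0, 3, 0, 0); (2, 0, 0, 0, 0))


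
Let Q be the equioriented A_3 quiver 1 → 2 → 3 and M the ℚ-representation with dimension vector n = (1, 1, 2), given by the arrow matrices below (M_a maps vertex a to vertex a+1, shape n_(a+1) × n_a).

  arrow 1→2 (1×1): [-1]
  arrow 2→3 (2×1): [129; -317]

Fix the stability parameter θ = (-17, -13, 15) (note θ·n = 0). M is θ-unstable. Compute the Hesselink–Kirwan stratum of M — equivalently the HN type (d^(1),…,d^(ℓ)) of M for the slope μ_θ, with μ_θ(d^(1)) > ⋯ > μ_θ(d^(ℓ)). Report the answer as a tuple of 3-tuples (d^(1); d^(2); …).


Interval decomposition of M: I[1,3], I[3,3].
HN type (ℓ=3): μ^(1)=15; μ^(2)=-13; μ^(3)=-17

((0, 0, 2); (0, 1, 0); (1, 0, 0))


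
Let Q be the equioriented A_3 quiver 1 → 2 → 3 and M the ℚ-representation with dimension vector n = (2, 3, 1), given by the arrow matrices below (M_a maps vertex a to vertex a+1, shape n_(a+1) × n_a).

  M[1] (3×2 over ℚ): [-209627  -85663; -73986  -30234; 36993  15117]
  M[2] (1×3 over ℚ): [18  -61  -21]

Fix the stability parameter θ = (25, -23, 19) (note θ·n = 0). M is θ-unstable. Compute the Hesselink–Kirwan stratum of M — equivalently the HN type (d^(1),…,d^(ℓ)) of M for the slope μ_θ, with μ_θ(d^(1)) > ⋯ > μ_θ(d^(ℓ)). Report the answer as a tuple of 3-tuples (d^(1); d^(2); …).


Via rank(M_{q-1}∘⋯∘M_p): M ≅ I[1,1], I[1,3], I[2,2]^2.
μ_θ-semistable layers: μ^(1)=25; μ^(2)=19; μ^(3)=1; μ^(4)=-23

((1, 0, 0); (0, 0, 1); (1, 1, 0); (0, 2, 0))


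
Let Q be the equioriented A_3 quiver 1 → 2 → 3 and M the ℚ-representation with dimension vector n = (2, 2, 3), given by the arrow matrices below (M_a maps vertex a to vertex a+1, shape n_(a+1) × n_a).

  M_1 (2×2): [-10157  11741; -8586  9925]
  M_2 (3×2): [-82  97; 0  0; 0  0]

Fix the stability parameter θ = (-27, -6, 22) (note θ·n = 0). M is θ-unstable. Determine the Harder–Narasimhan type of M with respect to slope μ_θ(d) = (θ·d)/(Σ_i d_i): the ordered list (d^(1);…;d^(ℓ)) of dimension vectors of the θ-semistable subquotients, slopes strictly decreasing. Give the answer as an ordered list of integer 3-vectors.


Interval decomposition of M: I[1,2], I[1,3], I[3,3]^2.
HN type (ℓ=3): μ^(1)=22; μ^(2)=-6; μ^(3)=-27

((0, 0, 3); (0, 2, 0); (2, 0, 0))


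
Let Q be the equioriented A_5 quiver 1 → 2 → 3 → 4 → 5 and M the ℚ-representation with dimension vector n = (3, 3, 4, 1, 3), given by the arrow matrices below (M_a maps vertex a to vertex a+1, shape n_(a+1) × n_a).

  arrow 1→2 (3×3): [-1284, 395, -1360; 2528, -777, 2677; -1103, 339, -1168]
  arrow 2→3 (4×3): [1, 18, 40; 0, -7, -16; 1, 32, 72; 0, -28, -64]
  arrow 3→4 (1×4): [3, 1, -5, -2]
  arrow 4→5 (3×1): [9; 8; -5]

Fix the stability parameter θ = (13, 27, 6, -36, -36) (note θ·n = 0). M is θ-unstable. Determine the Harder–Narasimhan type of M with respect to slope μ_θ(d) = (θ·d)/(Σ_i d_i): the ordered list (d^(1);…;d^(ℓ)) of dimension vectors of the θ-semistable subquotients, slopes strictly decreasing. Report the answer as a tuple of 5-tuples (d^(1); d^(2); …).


Interval decomposition of M: I[1,2], I[1,3], I[1,5], I[3,3]^2, I[5,5]^2.
HN type (ℓ=6): μ^(1)=27; μ^(2)=33/2; μ^(3)=13; μ^(4)=6; μ^(5)=-26/5; μ^(6)=-36

((0, 1, 0, 0, 0); (0, 1, 1, 0, 0); (2, 0, 0, 0, 0); (0, 0, 2, 0, 0); (1, 1, 1, 1, 1); (0, 0, 0, 0, 2))


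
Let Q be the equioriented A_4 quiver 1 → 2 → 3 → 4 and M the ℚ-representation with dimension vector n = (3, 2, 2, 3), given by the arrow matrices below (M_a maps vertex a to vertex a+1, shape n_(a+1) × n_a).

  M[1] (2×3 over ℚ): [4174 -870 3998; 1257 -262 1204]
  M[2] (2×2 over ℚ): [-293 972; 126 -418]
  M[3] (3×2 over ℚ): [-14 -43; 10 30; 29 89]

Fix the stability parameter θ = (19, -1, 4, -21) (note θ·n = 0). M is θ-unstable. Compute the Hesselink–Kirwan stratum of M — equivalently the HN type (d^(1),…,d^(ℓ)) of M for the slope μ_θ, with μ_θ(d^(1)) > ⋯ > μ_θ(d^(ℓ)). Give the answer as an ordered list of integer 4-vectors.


Barcode: M ≅ I[1,1], I[1,4]^2, I[4,4]. HN layers by μ_θ (3 steps, strictly decreasing):
  μ^(1)=19; μ^(2)=1/4; μ^(3)=-21

((1, 0, 0, 0); (2, 2, 2, 2); (0, 0, 0, 1))


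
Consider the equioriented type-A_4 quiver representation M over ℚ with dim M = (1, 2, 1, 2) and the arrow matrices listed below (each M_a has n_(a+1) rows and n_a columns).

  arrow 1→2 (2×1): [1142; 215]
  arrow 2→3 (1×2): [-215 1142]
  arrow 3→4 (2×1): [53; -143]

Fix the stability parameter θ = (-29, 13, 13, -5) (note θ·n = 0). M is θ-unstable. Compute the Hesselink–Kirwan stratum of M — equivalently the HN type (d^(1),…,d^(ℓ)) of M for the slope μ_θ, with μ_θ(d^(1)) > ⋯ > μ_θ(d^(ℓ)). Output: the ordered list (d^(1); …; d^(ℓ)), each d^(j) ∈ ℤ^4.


Via rank(M_{q-1}∘⋯∘M_p): M ≅ I[1,2], I[2,4], I[4,4].
μ_θ-semistable layers: μ^(1)=13; μ^(2)=7; μ^(3)=-5; μ^(4)=-29

((0, 1, 0, 0); (0, 1, 1, 1); (0, 0, 0, 1); (1, 0, 0, 0))


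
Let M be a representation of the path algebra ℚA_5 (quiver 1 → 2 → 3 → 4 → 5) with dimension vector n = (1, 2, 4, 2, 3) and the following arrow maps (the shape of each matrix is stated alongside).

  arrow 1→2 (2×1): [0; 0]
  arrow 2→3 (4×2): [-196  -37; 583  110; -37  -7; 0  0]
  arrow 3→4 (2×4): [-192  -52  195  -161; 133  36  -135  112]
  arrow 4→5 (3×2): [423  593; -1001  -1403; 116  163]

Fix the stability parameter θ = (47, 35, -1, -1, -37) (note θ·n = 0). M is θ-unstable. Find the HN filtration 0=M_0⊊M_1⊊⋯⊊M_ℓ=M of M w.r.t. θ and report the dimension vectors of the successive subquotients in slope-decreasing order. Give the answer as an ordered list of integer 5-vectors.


Via rank(M_{q-1}∘⋯∘M_p): M ≅ I[1,1], I[2,5]^2, I[3,3]^2, I[5,5].
μ_θ-semistable layers: μ^(1)=47; μ^(2)=-1; μ^(3)=-37

((1, 0, 0, 0, 0); (0, 2, 4, 2, 2); (0, 0, 0, 0, 1))
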